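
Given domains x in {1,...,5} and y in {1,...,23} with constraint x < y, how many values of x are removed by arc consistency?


For the constraint x < y, x needs a supporting value in y's domain.
x can be at most 22 (one less than y's maximum).
Valid x values from domain: 5 out of 5.
Pruned = 5 - 5 = 0.

0


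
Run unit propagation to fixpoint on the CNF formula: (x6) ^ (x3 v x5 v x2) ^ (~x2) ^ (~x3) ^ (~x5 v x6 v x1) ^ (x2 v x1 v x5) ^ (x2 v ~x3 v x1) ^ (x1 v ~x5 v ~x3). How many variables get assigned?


Unit propagation repeatedly assigns the literal in any unit clause, then simplifies.
Assignments in order: x6 = T, x2 = F, x3 = F, x5 = T.
No further unit clauses remain.
Total variables assigned = 4.

4


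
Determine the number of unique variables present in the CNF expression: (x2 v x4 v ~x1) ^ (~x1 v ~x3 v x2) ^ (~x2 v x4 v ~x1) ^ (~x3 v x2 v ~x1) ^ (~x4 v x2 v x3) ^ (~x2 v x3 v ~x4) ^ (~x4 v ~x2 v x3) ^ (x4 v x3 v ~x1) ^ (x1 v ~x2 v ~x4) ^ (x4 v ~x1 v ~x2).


Identify each distinct variable in the formula.
Variables found: x1, x2, x3, x4.
Total distinct variables = 4.

4


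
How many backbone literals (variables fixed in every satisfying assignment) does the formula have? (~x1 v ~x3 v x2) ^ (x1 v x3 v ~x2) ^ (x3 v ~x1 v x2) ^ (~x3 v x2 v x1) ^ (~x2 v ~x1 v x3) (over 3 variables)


Find all satisfying assignments: 3 model(s).
Check which variables have the same value in every model.
No variable is fixed across all models.
Backbone size = 0.

0


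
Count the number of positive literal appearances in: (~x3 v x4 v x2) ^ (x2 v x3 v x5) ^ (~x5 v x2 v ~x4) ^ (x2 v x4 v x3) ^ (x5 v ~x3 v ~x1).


Scan each clause for unnegated literals.
Clause 1: 2 positive; Clause 2: 3 positive; Clause 3: 1 positive; Clause 4: 3 positive; Clause 5: 1 positive.
Total positive literal occurrences = 10.

10


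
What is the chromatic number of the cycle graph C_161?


An odd cycle cannot be 2-colored: alternating two colors around the cycle returns to the start with a conflict.
Since 161 is odd, three colors are required (and three suffice).
Chromatic number = 3.

3


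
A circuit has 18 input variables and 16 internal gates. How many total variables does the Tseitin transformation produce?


The Tseitin transformation introduces one auxiliary variable per gate.
Total variables = inputs + gates = 18 + 16 = 34.

34


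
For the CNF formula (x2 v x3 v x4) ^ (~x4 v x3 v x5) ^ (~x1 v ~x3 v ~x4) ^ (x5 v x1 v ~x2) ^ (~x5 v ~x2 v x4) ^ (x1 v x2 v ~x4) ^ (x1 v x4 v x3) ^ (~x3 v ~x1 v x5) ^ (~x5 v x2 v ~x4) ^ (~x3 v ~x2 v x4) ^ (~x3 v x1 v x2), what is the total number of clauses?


Each group enclosed in parentheses joined by ^ is one clause.
Counting the conjuncts: 11 clauses.

11


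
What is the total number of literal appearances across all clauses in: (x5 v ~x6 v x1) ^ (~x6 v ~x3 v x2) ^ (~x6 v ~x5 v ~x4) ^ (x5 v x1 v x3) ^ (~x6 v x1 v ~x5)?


Clause lengths: 3, 3, 3, 3, 3.
Sum = 3 + 3 + 3 + 3 + 3 = 15.

15


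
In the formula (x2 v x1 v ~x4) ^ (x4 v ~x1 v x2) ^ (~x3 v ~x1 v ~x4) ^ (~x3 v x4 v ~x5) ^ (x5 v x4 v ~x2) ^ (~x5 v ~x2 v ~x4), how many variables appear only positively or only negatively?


A pure literal appears in only one polarity across all clauses.
Pure literals: x3 (negative only).
Count = 1.

1


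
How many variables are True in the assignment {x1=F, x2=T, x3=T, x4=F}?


The weight is the number of variables assigned True.
True variables: x2, x3.
Weight = 2.

2


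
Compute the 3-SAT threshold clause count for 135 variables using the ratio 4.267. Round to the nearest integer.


The 3-SAT phase transition occurs at approximately 4.267 clauses per variable.
m = 4.267 * 135 = 576.045.
Rounded to nearest integer: 576.

576


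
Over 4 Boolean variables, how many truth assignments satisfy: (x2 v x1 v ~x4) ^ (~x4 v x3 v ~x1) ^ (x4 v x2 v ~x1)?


Enumerate all 16 truth assignments over 4 variables.
Test each against every clause.
Satisfying assignments found: 10.

10


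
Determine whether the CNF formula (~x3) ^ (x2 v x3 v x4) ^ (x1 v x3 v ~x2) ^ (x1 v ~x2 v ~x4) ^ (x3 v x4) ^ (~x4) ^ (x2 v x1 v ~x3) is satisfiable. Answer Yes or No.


Check all 16 possible truth assignments.
Number of satisfying assignments found: 0.
The formula is unsatisfiable.

No


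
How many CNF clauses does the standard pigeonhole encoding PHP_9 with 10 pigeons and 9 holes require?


The PHP encoding has two parts:
1) At-least-one-hole clauses: 10 (one per pigeon, each with 9 literals).
2) At-most-one-pigeon-per-hole clauses: 9 holes * C(10,2) = 9 * 45 = 405.
Total clauses = 10 + 405 = 415.

415


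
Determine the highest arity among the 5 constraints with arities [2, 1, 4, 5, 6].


The arities are: 2, 1, 4, 5, 6.
Scan for the maximum value.
Maximum arity = 6.

6


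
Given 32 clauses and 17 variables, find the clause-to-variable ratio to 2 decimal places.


Clause-to-variable ratio = clauses / variables.
32 / 17 = 1.88.

1.88


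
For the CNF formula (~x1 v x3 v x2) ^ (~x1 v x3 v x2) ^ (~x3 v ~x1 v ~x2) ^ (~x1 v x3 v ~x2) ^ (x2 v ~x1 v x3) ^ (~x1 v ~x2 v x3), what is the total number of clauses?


Each group enclosed in parentheses joined by ^ is one clause.
Counting the conjuncts: 6 clauses.

6


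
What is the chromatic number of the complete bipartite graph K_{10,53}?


K_{10,53} is bipartite by definition: the two parts are independent sets, with every edge crossing between them.
Color all vertices in one part with color 1 and all vertices in the other part with color 2.
Since the graph has at least one edge, one color does not suffice.
Chromatic number = 2.

2


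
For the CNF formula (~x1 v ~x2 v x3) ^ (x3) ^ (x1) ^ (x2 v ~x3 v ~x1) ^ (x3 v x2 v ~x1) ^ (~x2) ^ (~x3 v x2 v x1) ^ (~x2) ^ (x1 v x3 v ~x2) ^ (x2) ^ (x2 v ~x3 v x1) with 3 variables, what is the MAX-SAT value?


Enumerate all 8 truth assignments.
For each, count how many of the 11 clauses are satisfied.
The formula is not fully satisfiable, so the maximum is below 11.
Maximum simultaneously satisfiable clauses = 9.

9


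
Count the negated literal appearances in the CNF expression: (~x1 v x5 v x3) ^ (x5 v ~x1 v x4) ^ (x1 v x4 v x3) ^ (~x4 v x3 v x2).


Scan each clause for negated literals.
Clause 1: 1 negative; Clause 2: 1 negative; Clause 3: 0 negative; Clause 4: 1 negative.
Total negative literal occurrences = 3.

3


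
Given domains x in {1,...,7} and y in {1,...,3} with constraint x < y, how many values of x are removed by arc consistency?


For the constraint x < y, x needs a supporting value in y's domain.
x can be at most 2 (one less than y's maximum).
Valid x values from domain: 2 out of 7.
Pruned = 7 - 2 = 5.

5


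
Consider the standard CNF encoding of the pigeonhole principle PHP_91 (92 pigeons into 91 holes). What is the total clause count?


The PHP encoding has two parts:
1) At-least-one-hole clauses: 92 (one per pigeon, each with 91 literals).
2) At-most-one-pigeon-per-hole clauses: 91 holes * C(92,2) = 91 * 4186 = 380926.
Total clauses = 92 + 380926 = 381018.

381018


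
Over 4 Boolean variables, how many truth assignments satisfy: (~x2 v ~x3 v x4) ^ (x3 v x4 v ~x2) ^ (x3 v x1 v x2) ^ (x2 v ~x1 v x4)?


Enumerate all 16 truth assignments over 4 variables.
Test each against every clause.
Satisfying assignments found: 8.

8


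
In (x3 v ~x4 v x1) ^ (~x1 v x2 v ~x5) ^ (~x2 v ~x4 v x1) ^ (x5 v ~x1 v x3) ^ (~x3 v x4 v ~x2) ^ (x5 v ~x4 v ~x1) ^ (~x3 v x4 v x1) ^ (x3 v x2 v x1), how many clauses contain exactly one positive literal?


A definite clause has exactly one positive literal.
Clause 1: 2 positive -> not definite
Clause 2: 1 positive -> definite
Clause 3: 1 positive -> definite
Clause 4: 2 positive -> not definite
Clause 5: 1 positive -> definite
Clause 6: 1 positive -> definite
Clause 7: 2 positive -> not definite
Clause 8: 3 positive -> not definite
Definite clause count = 4.

4


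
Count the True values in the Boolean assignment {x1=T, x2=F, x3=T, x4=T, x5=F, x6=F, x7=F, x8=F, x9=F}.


The weight is the number of variables assigned True.
True variables: x1, x3, x4.
Weight = 3.

3


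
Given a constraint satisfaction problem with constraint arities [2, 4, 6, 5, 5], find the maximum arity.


The arities are: 2, 4, 6, 5, 5.
Scan for the maximum value.
Maximum arity = 6.

6


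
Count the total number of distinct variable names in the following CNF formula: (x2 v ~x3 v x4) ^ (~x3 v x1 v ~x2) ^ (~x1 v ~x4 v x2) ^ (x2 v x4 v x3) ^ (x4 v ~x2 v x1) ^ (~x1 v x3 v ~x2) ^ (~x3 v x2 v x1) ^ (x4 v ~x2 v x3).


Identify each distinct variable in the formula.
Variables found: x1, x2, x3, x4.
Total distinct variables = 4.

4


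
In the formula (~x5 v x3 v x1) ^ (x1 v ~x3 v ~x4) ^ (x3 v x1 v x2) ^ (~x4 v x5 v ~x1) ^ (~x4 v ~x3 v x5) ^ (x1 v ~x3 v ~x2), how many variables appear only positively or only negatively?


A pure literal appears in only one polarity across all clauses.
Pure literals: x4 (negative only).
Count = 1.

1


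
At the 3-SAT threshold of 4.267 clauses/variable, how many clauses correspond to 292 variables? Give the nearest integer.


The 3-SAT phase transition occurs at approximately 4.267 clauses per variable.
m = 4.267 * 292 = 1245.964.
Rounded to nearest integer: 1246.

1246


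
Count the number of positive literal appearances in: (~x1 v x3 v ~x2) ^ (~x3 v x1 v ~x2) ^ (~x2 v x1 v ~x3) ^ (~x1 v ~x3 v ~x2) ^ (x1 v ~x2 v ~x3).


Scan each clause for unnegated literals.
Clause 1: 1 positive; Clause 2: 1 positive; Clause 3: 1 positive; Clause 4: 0 positive; Clause 5: 1 positive.
Total positive literal occurrences = 4.

4


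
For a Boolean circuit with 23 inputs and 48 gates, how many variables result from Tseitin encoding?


The Tseitin transformation introduces one auxiliary variable per gate.
Total variables = inputs + gates = 23 + 48 = 71.

71


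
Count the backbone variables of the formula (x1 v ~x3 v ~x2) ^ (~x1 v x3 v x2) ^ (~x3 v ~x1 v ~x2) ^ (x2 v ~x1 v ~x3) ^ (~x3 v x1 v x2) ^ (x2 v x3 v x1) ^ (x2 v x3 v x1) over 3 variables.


Find all satisfying assignments: 2 model(s).
Check which variables have the same value in every model.
Fixed variables: x2=T, x3=F.
Backbone size = 2.

2


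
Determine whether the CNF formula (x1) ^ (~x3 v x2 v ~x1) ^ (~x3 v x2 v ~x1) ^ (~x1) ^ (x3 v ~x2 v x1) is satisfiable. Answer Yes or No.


Check all 8 possible truth assignments.
Number of satisfying assignments found: 0.
The formula is unsatisfiable.

No


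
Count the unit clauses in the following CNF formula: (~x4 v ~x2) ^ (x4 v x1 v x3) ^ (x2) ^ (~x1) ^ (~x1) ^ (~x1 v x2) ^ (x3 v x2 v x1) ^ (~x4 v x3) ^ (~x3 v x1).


A unit clause contains exactly one literal.
Unit clauses found: (x2), (~x1), (~x1).
Count = 3.

3


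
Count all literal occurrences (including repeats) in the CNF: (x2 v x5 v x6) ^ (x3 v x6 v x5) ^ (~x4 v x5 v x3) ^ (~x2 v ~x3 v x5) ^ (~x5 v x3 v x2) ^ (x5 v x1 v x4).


Clause lengths: 3, 3, 3, 3, 3, 3.
Sum = 3 + 3 + 3 + 3 + 3 + 3 = 18.

18


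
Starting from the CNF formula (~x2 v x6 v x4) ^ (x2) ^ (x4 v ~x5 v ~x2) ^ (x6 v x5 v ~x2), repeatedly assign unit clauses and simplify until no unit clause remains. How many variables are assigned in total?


Unit propagation repeatedly assigns the literal in any unit clause, then simplifies.
Assignments in order: x2 = T.
No further unit clauses remain.
Total variables assigned = 1.

1


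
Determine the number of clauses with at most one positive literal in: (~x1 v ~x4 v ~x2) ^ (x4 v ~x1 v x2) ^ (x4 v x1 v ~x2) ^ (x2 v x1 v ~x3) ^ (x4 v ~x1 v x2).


A Horn clause has at most one positive literal.
Clause 1: 0 positive lit(s) -> Horn
Clause 2: 2 positive lit(s) -> not Horn
Clause 3: 2 positive lit(s) -> not Horn
Clause 4: 2 positive lit(s) -> not Horn
Clause 5: 2 positive lit(s) -> not Horn
Total Horn clauses = 1.

1


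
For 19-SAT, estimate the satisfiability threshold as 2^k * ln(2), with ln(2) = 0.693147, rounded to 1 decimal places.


Using the asymptotic formula: threshold ~ 2^k * ln(2).
2^19 = 524288.
524288 * 0.693147 = 363408.7.

363408.7


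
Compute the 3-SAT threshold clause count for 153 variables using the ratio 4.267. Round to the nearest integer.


The 3-SAT phase transition occurs at approximately 4.267 clauses per variable.
m = 4.267 * 153 = 652.851.
Rounded to nearest integer: 653.

653


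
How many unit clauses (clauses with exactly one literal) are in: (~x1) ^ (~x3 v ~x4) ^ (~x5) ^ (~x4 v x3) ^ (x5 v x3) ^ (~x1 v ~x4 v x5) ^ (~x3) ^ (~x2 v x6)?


A unit clause contains exactly one literal.
Unit clauses found: (~x1), (~x5), (~x3).
Count = 3.

3


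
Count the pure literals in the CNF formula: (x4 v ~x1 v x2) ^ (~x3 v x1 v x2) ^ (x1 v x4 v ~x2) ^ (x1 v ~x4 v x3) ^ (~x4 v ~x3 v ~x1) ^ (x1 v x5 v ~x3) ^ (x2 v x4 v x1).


A pure literal appears in only one polarity across all clauses.
Pure literals: x5 (positive only).
Count = 1.

1


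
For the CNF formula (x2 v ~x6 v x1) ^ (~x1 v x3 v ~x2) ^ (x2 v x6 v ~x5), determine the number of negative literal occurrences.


Scan each clause for negated literals.
Clause 1: 1 negative; Clause 2: 2 negative; Clause 3: 1 negative.
Total negative literal occurrences = 4.

4


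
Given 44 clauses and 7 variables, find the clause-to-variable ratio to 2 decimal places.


Clause-to-variable ratio = clauses / variables.
44 / 7 = 6.29.

6.29


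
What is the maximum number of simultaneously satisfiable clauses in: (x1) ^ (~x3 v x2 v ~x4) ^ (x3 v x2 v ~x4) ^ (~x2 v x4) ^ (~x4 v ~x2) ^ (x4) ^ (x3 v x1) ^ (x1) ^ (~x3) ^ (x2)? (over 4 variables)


Enumerate all 16 truth assignments.
For each, count how many of the 10 clauses are satisfied.
The formula is not fully satisfiable, so the maximum is below 10.
Maximum simultaneously satisfiable clauses = 9.

9


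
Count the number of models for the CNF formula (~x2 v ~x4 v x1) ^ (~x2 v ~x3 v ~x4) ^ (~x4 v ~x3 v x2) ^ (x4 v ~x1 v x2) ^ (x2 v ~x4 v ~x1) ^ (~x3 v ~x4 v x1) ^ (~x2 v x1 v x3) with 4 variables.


Enumerate all 16 truth assignments over 4 variables.
Test each against every clause.
Satisfying assignments found: 7.

7


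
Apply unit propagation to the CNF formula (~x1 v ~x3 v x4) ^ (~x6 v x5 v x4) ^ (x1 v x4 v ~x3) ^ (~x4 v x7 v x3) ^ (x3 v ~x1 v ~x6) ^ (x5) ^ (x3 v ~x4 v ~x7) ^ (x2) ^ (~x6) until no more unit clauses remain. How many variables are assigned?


Unit propagation repeatedly assigns the literal in any unit clause, then simplifies.
Assignments in order: x5 = T, x2 = T, x6 = F.
No further unit clauses remain.
Total variables assigned = 3.

3


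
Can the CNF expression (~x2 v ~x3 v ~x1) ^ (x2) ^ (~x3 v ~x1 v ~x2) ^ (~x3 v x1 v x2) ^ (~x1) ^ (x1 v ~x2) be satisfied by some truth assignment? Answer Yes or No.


Check all 8 possible truth assignments.
Number of satisfying assignments found: 0.
The formula is unsatisfiable.

No


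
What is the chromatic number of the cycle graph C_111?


An odd cycle cannot be 2-colored: alternating two colors around the cycle returns to the start with a conflict.
Since 111 is odd, three colors are required (and three suffice).
Chromatic number = 3.

3


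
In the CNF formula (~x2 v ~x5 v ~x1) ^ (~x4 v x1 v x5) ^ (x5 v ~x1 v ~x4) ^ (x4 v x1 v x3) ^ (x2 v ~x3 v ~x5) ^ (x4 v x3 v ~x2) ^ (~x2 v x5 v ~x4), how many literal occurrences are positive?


Scan each clause for unnegated literals.
Clause 1: 0 positive; Clause 2: 2 positive; Clause 3: 1 positive; Clause 4: 3 positive; Clause 5: 1 positive; Clause 6: 2 positive; Clause 7: 1 positive.
Total positive literal occurrences = 10.

10


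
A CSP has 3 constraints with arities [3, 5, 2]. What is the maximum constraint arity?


The arities are: 3, 5, 2.
Scan for the maximum value.
Maximum arity = 5.

5


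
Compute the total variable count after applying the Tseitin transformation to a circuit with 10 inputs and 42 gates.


The Tseitin transformation introduces one auxiliary variable per gate.
Total variables = inputs + gates = 10 + 42 = 52.

52


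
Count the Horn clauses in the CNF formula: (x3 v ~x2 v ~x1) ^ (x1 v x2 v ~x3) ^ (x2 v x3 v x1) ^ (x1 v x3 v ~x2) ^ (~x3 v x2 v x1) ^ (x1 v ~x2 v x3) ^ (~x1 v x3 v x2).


A Horn clause has at most one positive literal.
Clause 1: 1 positive lit(s) -> Horn
Clause 2: 2 positive lit(s) -> not Horn
Clause 3: 3 positive lit(s) -> not Horn
Clause 4: 2 positive lit(s) -> not Horn
Clause 5: 2 positive lit(s) -> not Horn
Clause 6: 2 positive lit(s) -> not Horn
Clause 7: 2 positive lit(s) -> not Horn
Total Horn clauses = 1.

1


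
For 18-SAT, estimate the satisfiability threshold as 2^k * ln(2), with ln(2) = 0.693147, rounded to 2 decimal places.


Using the asymptotic formula: threshold ~ 2^k * ln(2).
2^18 = 262144.
262144 * 0.693147 = 181704.33.

181704.33


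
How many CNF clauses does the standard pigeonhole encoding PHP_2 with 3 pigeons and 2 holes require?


The PHP encoding has two parts:
1) At-least-one-hole clauses: 3 (one per pigeon, each with 2 literals).
2) At-most-one-pigeon-per-hole clauses: 2 holes * C(3,2) = 2 * 3 = 6.
Total clauses = 3 + 6 = 9.

9


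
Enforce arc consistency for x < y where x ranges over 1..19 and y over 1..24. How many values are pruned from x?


For the constraint x < y, x needs a supporting value in y's domain.
x can be at most 23 (one less than y's maximum).
Valid x values from domain: 19 out of 19.
Pruned = 19 - 19 = 0.

0


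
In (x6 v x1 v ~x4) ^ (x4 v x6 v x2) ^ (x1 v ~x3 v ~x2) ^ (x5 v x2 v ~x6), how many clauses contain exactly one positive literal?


A definite clause has exactly one positive literal.
Clause 1: 2 positive -> not definite
Clause 2: 3 positive -> not definite
Clause 3: 1 positive -> definite
Clause 4: 2 positive -> not definite
Definite clause count = 1.

1


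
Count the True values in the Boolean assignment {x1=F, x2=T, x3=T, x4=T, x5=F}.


The weight is the number of variables assigned True.
True variables: x2, x3, x4.
Weight = 3.

3


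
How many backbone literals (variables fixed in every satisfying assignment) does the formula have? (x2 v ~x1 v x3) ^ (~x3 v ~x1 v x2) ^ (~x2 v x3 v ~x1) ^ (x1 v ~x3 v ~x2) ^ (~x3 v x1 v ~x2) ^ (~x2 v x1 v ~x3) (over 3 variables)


Find all satisfying assignments: 4 model(s).
Check which variables have the same value in every model.
No variable is fixed across all models.
Backbone size = 0.

0


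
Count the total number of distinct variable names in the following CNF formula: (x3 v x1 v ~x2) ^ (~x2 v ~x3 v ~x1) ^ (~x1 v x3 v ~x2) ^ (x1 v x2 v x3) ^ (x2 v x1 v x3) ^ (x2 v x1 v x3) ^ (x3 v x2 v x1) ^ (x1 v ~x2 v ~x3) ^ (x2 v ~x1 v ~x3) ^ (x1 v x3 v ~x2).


Identify each distinct variable in the formula.
Variables found: x1, x2, x3.
Total distinct variables = 3.

3


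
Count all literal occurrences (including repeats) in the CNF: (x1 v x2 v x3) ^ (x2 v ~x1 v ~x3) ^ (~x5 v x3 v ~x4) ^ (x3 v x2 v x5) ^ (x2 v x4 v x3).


Clause lengths: 3, 3, 3, 3, 3.
Sum = 3 + 3 + 3 + 3 + 3 = 15.

15


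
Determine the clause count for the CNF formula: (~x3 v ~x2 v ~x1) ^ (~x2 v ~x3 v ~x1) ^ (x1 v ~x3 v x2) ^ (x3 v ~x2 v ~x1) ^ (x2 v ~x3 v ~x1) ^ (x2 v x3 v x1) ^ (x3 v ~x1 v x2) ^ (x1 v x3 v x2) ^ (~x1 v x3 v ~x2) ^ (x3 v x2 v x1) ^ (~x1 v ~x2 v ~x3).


Each group enclosed in parentheses joined by ^ is one clause.
Counting the conjuncts: 11 clauses.

11


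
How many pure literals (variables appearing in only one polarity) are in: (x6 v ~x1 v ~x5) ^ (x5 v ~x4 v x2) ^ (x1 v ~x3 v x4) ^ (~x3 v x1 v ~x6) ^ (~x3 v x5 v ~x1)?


A pure literal appears in only one polarity across all clauses.
Pure literals: x2 (positive only), x3 (negative only).
Count = 2.

2


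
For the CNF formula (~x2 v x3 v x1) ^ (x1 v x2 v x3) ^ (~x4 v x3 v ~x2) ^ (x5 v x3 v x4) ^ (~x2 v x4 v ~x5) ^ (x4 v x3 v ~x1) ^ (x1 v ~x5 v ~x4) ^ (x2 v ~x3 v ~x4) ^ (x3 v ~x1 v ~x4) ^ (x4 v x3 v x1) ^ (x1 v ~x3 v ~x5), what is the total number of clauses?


Each group enclosed in parentheses joined by ^ is one clause.
Counting the conjuncts: 11 clauses.

11


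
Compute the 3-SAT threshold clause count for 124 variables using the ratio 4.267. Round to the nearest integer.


The 3-SAT phase transition occurs at approximately 4.267 clauses per variable.
m = 4.267 * 124 = 529.108.
Rounded to nearest integer: 529.

529


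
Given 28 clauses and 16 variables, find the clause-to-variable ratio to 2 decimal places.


Clause-to-variable ratio = clauses / variables.
28 / 16 = 1.75.

1.75


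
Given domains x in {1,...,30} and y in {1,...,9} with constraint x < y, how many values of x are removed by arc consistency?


For the constraint x < y, x needs a supporting value in y's domain.
x can be at most 8 (one less than y's maximum).
Valid x values from domain: 8 out of 30.
Pruned = 30 - 8 = 22.

22


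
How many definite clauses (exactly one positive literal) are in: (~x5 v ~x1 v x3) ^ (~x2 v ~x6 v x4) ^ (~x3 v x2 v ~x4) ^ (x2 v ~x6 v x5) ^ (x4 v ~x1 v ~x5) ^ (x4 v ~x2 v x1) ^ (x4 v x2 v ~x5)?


A definite clause has exactly one positive literal.
Clause 1: 1 positive -> definite
Clause 2: 1 positive -> definite
Clause 3: 1 positive -> definite
Clause 4: 2 positive -> not definite
Clause 5: 1 positive -> definite
Clause 6: 2 positive -> not definite
Clause 7: 2 positive -> not definite
Definite clause count = 4.

4


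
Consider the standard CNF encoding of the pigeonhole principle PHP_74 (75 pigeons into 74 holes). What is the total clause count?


The PHP encoding has two parts:
1) At-least-one-hole clauses: 75 (one per pigeon, each with 74 literals).
2) At-most-one-pigeon-per-hole clauses: 74 holes * C(75,2) = 74 * 2775 = 205350.
Total clauses = 75 + 205350 = 205425.

205425


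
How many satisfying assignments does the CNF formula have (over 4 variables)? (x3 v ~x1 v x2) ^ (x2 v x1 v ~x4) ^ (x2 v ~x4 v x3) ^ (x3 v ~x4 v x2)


Enumerate all 16 truth assignments over 4 variables.
Test each against every clause.
Satisfying assignments found: 12.

12


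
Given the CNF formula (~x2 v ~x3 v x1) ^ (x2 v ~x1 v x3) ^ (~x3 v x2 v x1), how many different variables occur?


Identify each distinct variable in the formula.
Variables found: x1, x2, x3.
Total distinct variables = 3.

3


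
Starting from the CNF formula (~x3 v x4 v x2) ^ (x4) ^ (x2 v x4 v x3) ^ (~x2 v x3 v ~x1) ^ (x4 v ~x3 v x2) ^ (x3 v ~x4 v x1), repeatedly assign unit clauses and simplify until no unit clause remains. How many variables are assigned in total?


Unit propagation repeatedly assigns the literal in any unit clause, then simplifies.
Assignments in order: x4 = T.
No further unit clauses remain.
Total variables assigned = 1.

1


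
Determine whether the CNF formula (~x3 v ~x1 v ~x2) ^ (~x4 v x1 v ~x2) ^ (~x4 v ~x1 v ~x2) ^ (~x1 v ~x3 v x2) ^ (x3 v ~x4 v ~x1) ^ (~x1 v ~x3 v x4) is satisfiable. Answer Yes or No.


Check all 16 possible truth assignments.
Number of satisfying assignments found: 8.
The formula is satisfiable.

Yes


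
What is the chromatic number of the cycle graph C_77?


An odd cycle cannot be 2-colored: alternating two colors around the cycle returns to the start with a conflict.
Since 77 is odd, three colors are required (and three suffice).
Chromatic number = 3.

3


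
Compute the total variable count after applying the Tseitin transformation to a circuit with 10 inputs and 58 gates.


The Tseitin transformation introduces one auxiliary variable per gate.
Total variables = inputs + gates = 10 + 58 = 68.

68


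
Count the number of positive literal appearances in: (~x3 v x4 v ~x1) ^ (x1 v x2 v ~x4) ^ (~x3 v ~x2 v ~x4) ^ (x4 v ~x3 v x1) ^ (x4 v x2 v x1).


Scan each clause for unnegated literals.
Clause 1: 1 positive; Clause 2: 2 positive; Clause 3: 0 positive; Clause 4: 2 positive; Clause 5: 3 positive.
Total positive literal occurrences = 8.

8


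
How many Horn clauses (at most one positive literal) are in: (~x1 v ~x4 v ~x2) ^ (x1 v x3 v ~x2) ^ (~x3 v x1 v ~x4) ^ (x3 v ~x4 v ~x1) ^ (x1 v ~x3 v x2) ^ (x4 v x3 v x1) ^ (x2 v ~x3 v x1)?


A Horn clause has at most one positive literal.
Clause 1: 0 positive lit(s) -> Horn
Clause 2: 2 positive lit(s) -> not Horn
Clause 3: 1 positive lit(s) -> Horn
Clause 4: 1 positive lit(s) -> Horn
Clause 5: 2 positive lit(s) -> not Horn
Clause 6: 3 positive lit(s) -> not Horn
Clause 7: 2 positive lit(s) -> not Horn
Total Horn clauses = 3.

3


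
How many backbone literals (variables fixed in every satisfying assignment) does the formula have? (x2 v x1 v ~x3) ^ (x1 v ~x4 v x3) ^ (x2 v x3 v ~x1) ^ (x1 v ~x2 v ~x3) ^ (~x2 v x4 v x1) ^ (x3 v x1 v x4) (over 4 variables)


Find all satisfying assignments: 6 model(s).
Check which variables have the same value in every model.
Fixed variables: x1=T.
Backbone size = 1.

1


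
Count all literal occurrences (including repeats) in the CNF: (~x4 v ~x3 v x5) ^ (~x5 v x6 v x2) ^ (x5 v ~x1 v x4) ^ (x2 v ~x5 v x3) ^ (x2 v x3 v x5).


Clause lengths: 3, 3, 3, 3, 3.
Sum = 3 + 3 + 3 + 3 + 3 = 15.

15


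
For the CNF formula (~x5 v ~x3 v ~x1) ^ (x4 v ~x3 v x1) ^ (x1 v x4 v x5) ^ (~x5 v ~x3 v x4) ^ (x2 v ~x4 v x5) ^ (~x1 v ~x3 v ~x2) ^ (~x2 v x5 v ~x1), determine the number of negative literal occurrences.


Scan each clause for negated literals.
Clause 1: 3 negative; Clause 2: 1 negative; Clause 3: 0 negative; Clause 4: 2 negative; Clause 5: 1 negative; Clause 6: 3 negative; Clause 7: 2 negative.
Total negative literal occurrences = 12.

12


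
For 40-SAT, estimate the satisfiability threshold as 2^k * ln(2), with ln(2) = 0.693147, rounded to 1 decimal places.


Using the asymptotic formula: threshold ~ 2^k * ln(2).
2^40 = 1099511627776.
1099511627776 * 0.693147 = 762123186258.1.

762123186258.1


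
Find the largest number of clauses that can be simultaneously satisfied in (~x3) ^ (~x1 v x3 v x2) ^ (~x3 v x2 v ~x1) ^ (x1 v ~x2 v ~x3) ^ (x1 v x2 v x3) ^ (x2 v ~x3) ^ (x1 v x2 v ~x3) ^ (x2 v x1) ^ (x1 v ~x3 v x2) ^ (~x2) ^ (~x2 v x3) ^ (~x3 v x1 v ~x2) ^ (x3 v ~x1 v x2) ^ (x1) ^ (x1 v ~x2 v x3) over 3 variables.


Enumerate all 8 truth assignments.
For each, count how many of the 15 clauses are satisfied.
The formula is not fully satisfiable, so the maximum is below 15.
Maximum simultaneously satisfiable clauses = 13.

13


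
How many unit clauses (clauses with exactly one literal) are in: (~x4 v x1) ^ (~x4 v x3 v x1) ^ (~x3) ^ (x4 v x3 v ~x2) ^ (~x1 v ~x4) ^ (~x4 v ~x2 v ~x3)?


A unit clause contains exactly one literal.
Unit clauses found: (~x3).
Count = 1.

1


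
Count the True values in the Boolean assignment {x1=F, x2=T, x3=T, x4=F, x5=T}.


The weight is the number of variables assigned True.
True variables: x2, x3, x5.
Weight = 3.

3


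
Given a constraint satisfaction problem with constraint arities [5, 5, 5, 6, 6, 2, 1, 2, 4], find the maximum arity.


The arities are: 5, 5, 5, 6, 6, 2, 1, 2, 4.
Scan for the maximum value.
Maximum arity = 6.

6


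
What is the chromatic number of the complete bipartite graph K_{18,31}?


K_{18,31} is bipartite by definition: the two parts are independent sets, with every edge crossing between them.
Color all vertices in one part with color 1 and all vertices in the other part with color 2.
Since the graph has at least one edge, one color does not suffice.
Chromatic number = 2.

2


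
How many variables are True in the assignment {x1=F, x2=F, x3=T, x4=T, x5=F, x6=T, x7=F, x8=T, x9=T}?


The weight is the number of variables assigned True.
True variables: x3, x4, x6, x8, x9.
Weight = 5.

5


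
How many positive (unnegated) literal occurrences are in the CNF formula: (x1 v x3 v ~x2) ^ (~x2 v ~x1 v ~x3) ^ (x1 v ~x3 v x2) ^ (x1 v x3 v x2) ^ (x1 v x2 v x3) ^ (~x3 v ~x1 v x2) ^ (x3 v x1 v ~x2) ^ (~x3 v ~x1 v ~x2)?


Scan each clause for unnegated literals.
Clause 1: 2 positive; Clause 2: 0 positive; Clause 3: 2 positive; Clause 4: 3 positive; Clause 5: 3 positive; Clause 6: 1 positive; Clause 7: 2 positive; Clause 8: 0 positive.
Total positive literal occurrences = 13.

13


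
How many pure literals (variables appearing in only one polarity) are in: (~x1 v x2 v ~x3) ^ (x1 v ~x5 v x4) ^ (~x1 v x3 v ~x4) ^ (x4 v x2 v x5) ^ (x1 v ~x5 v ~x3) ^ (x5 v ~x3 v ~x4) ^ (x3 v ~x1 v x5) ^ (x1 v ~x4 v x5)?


A pure literal appears in only one polarity across all clauses.
Pure literals: x2 (positive only).
Count = 1.

1


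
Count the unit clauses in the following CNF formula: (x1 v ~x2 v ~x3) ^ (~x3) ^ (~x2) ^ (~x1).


A unit clause contains exactly one literal.
Unit clauses found: (~x3), (~x2), (~x1).
Count = 3.

3


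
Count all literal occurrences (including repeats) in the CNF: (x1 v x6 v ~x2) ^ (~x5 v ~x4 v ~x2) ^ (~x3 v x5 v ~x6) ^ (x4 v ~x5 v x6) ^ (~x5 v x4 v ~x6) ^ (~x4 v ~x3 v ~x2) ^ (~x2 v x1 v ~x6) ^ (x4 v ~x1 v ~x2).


Clause lengths: 3, 3, 3, 3, 3, 3, 3, 3.
Sum = 3 + 3 + 3 + 3 + 3 + 3 + 3 + 3 = 24.

24


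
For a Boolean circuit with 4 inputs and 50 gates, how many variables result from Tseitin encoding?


The Tseitin transformation introduces one auxiliary variable per gate.
Total variables = inputs + gates = 4 + 50 = 54.

54


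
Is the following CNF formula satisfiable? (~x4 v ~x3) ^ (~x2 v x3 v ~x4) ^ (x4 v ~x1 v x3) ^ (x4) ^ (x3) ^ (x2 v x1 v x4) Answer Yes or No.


Check all 16 possible truth assignments.
Number of satisfying assignments found: 0.
The formula is unsatisfiable.

No


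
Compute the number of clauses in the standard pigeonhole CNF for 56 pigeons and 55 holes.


The PHP encoding has two parts:
1) At-least-one-hole clauses: 56 (one per pigeon, each with 55 literals).
2) At-most-one-pigeon-per-hole clauses: 55 holes * C(56,2) = 55 * 1540 = 84700.
Total clauses = 56 + 84700 = 84756.

84756


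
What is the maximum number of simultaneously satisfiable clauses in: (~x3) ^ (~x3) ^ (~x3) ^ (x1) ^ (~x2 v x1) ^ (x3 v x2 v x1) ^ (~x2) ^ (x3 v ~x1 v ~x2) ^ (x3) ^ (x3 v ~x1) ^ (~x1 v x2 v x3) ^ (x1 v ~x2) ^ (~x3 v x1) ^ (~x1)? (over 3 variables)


Enumerate all 8 truth assignments.
For each, count how many of the 14 clauses are satisfied.
The formula is not fully satisfiable, so the maximum is below 14.
Maximum simultaneously satisfiable clauses = 11.

11


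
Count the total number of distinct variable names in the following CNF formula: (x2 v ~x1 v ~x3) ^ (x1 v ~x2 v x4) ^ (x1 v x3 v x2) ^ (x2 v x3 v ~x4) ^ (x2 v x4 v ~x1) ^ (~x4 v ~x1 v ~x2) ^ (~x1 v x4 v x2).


Identify each distinct variable in the formula.
Variables found: x1, x2, x3, x4.
Total distinct variables = 4.

4


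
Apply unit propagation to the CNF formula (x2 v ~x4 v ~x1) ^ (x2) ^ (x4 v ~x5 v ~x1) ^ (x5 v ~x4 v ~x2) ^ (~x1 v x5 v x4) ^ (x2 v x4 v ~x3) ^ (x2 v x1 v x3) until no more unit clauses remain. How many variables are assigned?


Unit propagation repeatedly assigns the literal in any unit clause, then simplifies.
Assignments in order: x2 = T.
No further unit clauses remain.
Total variables assigned = 1.

1


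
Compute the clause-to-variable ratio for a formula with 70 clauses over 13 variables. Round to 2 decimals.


Clause-to-variable ratio = clauses / variables.
70 / 13 = 5.38.

5.38


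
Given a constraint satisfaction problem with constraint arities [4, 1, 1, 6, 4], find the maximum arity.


The arities are: 4, 1, 1, 6, 4.
Scan for the maximum value.
Maximum arity = 6.

6


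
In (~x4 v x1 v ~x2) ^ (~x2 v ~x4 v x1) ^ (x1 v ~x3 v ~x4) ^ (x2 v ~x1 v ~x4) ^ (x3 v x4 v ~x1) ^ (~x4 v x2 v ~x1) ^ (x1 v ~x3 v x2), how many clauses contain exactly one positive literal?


A definite clause has exactly one positive literal.
Clause 1: 1 positive -> definite
Clause 2: 1 positive -> definite
Clause 3: 1 positive -> definite
Clause 4: 1 positive -> definite
Clause 5: 2 positive -> not definite
Clause 6: 1 positive -> definite
Clause 7: 2 positive -> not definite
Definite clause count = 5.

5


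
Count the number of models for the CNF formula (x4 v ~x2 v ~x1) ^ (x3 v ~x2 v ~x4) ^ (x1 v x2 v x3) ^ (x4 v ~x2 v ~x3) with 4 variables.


Enumerate all 16 truth assignments over 4 variables.
Test each against every clause.
Satisfying assignments found: 9.

9


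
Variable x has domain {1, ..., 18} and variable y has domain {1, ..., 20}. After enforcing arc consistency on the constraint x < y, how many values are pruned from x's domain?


For the constraint x < y, x needs a supporting value in y's domain.
x can be at most 19 (one less than y's maximum).
Valid x values from domain: 18 out of 18.
Pruned = 18 - 18 = 0.

0


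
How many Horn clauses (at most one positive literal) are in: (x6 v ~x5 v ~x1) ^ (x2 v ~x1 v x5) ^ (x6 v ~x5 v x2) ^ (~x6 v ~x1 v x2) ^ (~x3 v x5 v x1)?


A Horn clause has at most one positive literal.
Clause 1: 1 positive lit(s) -> Horn
Clause 2: 2 positive lit(s) -> not Horn
Clause 3: 2 positive lit(s) -> not Horn
Clause 4: 1 positive lit(s) -> Horn
Clause 5: 2 positive lit(s) -> not Horn
Total Horn clauses = 2.

2


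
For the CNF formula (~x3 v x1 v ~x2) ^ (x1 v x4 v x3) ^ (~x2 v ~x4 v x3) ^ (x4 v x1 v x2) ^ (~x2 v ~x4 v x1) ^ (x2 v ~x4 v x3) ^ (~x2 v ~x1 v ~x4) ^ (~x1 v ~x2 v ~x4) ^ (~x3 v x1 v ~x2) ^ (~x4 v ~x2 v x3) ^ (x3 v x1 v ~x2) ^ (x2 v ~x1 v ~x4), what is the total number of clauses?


Each group enclosed in parentheses joined by ^ is one clause.
Counting the conjuncts: 12 clauses.

12


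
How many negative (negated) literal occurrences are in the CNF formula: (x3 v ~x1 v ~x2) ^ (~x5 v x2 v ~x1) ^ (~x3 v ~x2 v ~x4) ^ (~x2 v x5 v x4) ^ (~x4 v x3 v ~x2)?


Scan each clause for negated literals.
Clause 1: 2 negative; Clause 2: 2 negative; Clause 3: 3 negative; Clause 4: 1 negative; Clause 5: 2 negative.
Total negative literal occurrences = 10.

10


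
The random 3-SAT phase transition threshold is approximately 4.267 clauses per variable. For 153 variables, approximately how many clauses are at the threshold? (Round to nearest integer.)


The 3-SAT phase transition occurs at approximately 4.267 clauses per variable.
m = 4.267 * 153 = 652.851.
Rounded to nearest integer: 653.

653


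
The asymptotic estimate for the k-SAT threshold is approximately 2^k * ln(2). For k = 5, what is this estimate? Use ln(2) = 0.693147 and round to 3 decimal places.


Using the asymptotic formula: threshold ~ 2^k * ln(2).
2^5 = 32.
32 * 0.693147 = 22.181.

22.181


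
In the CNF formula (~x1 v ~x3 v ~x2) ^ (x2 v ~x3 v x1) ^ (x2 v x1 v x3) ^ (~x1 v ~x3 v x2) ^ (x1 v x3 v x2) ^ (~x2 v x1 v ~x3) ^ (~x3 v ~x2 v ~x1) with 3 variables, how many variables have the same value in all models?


Find all satisfying assignments: 3 model(s).
Check which variables have the same value in every model.
Fixed variables: x3=F.
Backbone size = 1.

1


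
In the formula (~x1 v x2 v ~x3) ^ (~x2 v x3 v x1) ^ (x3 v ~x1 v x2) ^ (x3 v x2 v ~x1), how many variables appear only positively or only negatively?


A pure literal appears in only one polarity across all clauses.
No pure literals found.
Count = 0.

0


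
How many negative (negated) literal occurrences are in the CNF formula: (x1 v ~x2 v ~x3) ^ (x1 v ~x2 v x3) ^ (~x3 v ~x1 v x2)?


Scan each clause for negated literals.
Clause 1: 2 negative; Clause 2: 1 negative; Clause 3: 2 negative.
Total negative literal occurrences = 5.

5


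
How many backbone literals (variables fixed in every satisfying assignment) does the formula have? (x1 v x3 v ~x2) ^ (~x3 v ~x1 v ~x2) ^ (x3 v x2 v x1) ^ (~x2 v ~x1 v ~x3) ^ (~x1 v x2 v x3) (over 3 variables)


Find all satisfying assignments: 4 model(s).
Check which variables have the same value in every model.
No variable is fixed across all models.
Backbone size = 0.

0


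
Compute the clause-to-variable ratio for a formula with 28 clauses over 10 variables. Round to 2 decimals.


Clause-to-variable ratio = clauses / variables.
28 / 10 = 2.8.

2.8


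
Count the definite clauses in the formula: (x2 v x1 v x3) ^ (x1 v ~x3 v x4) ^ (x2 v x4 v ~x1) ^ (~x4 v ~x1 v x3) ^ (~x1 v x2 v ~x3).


A definite clause has exactly one positive literal.
Clause 1: 3 positive -> not definite
Clause 2: 2 positive -> not definite
Clause 3: 2 positive -> not definite
Clause 4: 1 positive -> definite
Clause 5: 1 positive -> definite
Definite clause count = 2.

2


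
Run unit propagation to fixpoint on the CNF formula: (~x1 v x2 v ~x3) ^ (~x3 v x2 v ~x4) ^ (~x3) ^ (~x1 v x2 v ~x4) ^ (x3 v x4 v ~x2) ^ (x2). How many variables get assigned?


Unit propagation repeatedly assigns the literal in any unit clause, then simplifies.
Assignments in order: x3 = F, x2 = T, x4 = T.
No further unit clauses remain.
Total variables assigned = 3.

3


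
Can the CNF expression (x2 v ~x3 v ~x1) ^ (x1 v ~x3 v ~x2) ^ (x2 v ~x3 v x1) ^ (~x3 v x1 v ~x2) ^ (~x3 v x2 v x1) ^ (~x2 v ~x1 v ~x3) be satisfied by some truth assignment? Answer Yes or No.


Check all 8 possible truth assignments.
Number of satisfying assignments found: 4.
The formula is satisfiable.

Yes


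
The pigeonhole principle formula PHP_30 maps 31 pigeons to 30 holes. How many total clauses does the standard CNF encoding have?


The PHP encoding has two parts:
1) At-least-one-hole clauses: 31 (one per pigeon, each with 30 literals).
2) At-most-one-pigeon-per-hole clauses: 30 holes * C(31,2) = 30 * 465 = 13950.
Total clauses = 31 + 13950 = 13981.

13981


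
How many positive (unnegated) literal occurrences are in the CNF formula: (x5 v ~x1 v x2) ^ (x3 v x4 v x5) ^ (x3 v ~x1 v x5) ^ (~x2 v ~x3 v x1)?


Scan each clause for unnegated literals.
Clause 1: 2 positive; Clause 2: 3 positive; Clause 3: 2 positive; Clause 4: 1 positive.
Total positive literal occurrences = 8.

8


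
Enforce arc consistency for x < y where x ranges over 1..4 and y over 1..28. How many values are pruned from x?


For the constraint x < y, x needs a supporting value in y's domain.
x can be at most 27 (one less than y's maximum).
Valid x values from domain: 4 out of 4.
Pruned = 4 - 4 = 0.

0


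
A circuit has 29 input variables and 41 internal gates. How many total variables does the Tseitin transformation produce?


The Tseitin transformation introduces one auxiliary variable per gate.
Total variables = inputs + gates = 29 + 41 = 70.

70


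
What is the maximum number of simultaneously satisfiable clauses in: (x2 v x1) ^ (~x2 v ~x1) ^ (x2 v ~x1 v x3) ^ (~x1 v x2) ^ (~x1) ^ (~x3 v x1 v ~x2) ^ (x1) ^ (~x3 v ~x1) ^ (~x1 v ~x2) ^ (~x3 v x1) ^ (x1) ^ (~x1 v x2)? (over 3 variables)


Enumerate all 8 truth assignments.
For each, count how many of the 12 clauses are satisfied.
The formula is not fully satisfiable, so the maximum is below 12.
Maximum simultaneously satisfiable clauses = 10.

10


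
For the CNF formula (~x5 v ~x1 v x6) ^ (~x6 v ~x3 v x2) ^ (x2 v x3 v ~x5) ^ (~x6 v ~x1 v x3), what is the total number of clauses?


Each group enclosed in parentheses joined by ^ is one clause.
Counting the conjuncts: 4 clauses.

4


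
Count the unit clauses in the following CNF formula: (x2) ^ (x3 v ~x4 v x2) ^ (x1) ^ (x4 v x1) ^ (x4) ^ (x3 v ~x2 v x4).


A unit clause contains exactly one literal.
Unit clauses found: (x2), (x1), (x4).
Count = 3.

3


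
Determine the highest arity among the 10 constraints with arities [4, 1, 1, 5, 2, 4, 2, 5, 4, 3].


The arities are: 4, 1, 1, 5, 2, 4, 2, 5, 4, 3.
Scan for the maximum value.
Maximum arity = 5.

5


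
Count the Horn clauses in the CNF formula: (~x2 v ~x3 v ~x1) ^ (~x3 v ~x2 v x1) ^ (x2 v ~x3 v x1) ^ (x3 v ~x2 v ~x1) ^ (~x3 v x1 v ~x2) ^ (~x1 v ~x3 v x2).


A Horn clause has at most one positive literal.
Clause 1: 0 positive lit(s) -> Horn
Clause 2: 1 positive lit(s) -> Horn
Clause 3: 2 positive lit(s) -> not Horn
Clause 4: 1 positive lit(s) -> Horn
Clause 5: 1 positive lit(s) -> Horn
Clause 6: 1 positive lit(s) -> Horn
Total Horn clauses = 5.

5


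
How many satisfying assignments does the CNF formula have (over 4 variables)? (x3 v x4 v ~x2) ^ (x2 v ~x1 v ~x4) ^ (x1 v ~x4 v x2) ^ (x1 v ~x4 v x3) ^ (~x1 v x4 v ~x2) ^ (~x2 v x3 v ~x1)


Enumerate all 16 truth assignments over 4 variables.
Test each against every clause.
Satisfying assignments found: 7.

7
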